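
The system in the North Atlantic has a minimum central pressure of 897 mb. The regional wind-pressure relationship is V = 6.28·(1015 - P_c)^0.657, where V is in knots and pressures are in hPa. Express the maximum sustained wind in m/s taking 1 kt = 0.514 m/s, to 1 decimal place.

ΔP = 1015 − 897 = 118 mb.
V ≈ 6.28 × 118^0.657 = 6.28 × 22.973 ≈ 144.273 kt.
144.273 × 0.514 ≈ 74.16 m/s → 74.2 m/s.

74.2 m/s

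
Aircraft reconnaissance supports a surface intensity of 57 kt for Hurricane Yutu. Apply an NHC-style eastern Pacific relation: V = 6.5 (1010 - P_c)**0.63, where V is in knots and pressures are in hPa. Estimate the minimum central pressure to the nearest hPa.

ΔP = (V / 6.5)^(1/0.63) = (57/6.5)^1.587.
57/6.5 = 8.769; 8.769^1.587 ≈ 31.39 hPa.
P_c = 1010 − 31.39 = 978.61 ≈ 979 hPa.

979 hPa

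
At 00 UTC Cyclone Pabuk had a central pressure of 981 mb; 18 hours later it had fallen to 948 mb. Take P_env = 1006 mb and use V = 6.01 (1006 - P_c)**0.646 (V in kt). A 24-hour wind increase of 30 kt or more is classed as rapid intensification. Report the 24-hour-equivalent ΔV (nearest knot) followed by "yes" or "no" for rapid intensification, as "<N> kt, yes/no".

46 kt, yes

V₁: ΔP = 25, V ≈ 6.01 × 25^0.646 ≈ 48.08 kt.
V₂: ΔP = 58, V ≈ 6.01 × 58^0.646 ≈ 82.80 kt.
ΔV over 18 h = 34.72 kt → 24 h equivalent = 34.72 × 24/18 ≈ 46.29 kt.
46 kt ≥ 30 kt ⇒ rapid intensification.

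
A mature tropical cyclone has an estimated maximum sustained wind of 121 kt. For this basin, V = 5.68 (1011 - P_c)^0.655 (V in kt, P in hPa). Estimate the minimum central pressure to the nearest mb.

904 mb

ΔP = (V / 5.68)^(1/0.655) = (121/5.68)^1.527.
121/5.68 = 21.303; 21.303^1.527 ≈ 106.70 mb.
P_c = 1011 − 106.70 = 904.30 ≈ 904 mb.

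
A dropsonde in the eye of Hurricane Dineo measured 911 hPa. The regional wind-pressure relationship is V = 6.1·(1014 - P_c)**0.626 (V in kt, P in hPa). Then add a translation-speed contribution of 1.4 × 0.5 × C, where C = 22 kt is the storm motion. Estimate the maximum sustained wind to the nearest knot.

ΔP = 1014 − 911 = 103 hPa.
103^0.626 ≈ 18.199.
V ≈ 6.1 × 18.199 ≈ 111.0 kt.
Translation term: 1.4 × 0.5 × 22 = 15.4 kt.
Corrected V ≈ 126.4 kt → 126 kt.

126 kt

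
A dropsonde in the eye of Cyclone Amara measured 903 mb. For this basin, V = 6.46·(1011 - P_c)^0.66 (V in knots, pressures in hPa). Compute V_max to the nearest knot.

ΔP = 1011 − 903 = 108 mb.
108^0.66 ≈ 21.982.
V ≈ 6.46 × 21.982 ≈ 142.0 kt.

142 kt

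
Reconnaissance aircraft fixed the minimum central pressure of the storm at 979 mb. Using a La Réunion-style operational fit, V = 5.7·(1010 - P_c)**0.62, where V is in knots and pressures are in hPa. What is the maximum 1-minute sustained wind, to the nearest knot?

ΔP = 1010 − 979 = 31 mb.
31^0.62 ≈ 8.407.
V ≈ 5.7 × 8.407 ≈ 47.9 kt.

48 kt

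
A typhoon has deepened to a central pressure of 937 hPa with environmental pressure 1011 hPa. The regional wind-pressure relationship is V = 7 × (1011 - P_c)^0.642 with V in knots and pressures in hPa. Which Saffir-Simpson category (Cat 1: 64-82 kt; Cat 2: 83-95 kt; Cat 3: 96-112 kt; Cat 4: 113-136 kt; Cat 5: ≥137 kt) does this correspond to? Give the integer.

ΔP = 1011 − 937 = 74 hPa.
V ≈ 7 × 74^0.642 = 7 × 15.85 ≈ 111 kt.
111 kt falls in the Category 3 band.

3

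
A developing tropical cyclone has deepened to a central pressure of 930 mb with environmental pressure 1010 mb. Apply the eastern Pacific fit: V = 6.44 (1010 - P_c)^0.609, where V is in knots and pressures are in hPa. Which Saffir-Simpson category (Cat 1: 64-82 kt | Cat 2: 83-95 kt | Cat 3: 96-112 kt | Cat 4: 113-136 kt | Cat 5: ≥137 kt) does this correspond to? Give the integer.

2

ΔP = 1010 − 930 = 80 mb.
V ≈ 6.44 × 80^0.609 = 6.44 × 14.42 ≈ 93 kt.
93 kt falls in the Category 2 band.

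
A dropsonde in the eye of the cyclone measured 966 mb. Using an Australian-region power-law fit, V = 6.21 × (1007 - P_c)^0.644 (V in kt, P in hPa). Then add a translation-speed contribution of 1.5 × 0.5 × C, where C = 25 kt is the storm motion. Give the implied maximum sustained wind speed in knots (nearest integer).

ΔP = 1007 − 966 = 41 mb.
41^0.644 ≈ 10.930.
V ≈ 6.21 × 10.930 ≈ 67.9 kt.
Translation term: 1.5 × 0.5 × 25 = 18.75 kt.
Corrected V ≈ 86.65 kt → 87 kt.

87 kt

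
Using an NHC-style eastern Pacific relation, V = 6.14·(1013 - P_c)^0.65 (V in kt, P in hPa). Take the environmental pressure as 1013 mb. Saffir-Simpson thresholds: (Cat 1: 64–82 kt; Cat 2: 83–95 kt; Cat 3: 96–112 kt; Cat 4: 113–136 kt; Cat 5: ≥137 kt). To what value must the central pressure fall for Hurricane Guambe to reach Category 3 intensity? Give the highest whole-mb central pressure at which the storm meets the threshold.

Category 3 begins at V = 96 kt.
Required ΔP = (96/6.14)^(1/0.65) = 15.635^1.538 ≈ 68.72 mb.
P_c ≤ 1013 − 68.72 = 944.28, so the highest integer P_c is 944 mb.

944 mb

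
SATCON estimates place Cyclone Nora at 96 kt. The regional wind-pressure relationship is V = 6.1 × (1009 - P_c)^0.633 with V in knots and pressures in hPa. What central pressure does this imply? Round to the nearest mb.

ΔP = (V / 6.1)^(1/0.633) = (96/6.1)^1.580.
96/6.1 = 15.738; 15.738^1.580 ≈ 77.79 mb.
P_c = 1009 − 77.79 = 931.21 ≈ 931 mb.

931 mb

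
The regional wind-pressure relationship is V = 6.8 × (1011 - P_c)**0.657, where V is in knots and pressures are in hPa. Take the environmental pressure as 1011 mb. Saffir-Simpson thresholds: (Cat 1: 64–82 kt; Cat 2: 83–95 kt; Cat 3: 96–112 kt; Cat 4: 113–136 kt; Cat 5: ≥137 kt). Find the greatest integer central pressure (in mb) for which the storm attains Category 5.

Category 5 begins at V = 137 kt.
Required ΔP = (137/6.8)^(1/0.657) = 20.147^1.522 ≈ 96.63 mb.
P_c ≤ 1011 − 96.63 = 914.37, so the highest integer P_c is 914 mb.

914 mb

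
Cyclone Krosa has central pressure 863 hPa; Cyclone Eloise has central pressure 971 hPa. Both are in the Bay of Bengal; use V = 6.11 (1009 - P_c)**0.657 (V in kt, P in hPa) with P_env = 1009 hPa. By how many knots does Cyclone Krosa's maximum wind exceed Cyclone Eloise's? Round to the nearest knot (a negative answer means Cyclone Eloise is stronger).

Cyclone Krosa: ΔP = 146; V ≈ 6.11 × 146^0.657 ≈ 161.44 kt.
Cyclone Eloise: ΔP = 38; V ≈ 6.11 × 38^0.657 ≈ 66.67 kt.
Difference ≈ 161.44 − 66.67 = 94.77 → 95 kt.

95 kt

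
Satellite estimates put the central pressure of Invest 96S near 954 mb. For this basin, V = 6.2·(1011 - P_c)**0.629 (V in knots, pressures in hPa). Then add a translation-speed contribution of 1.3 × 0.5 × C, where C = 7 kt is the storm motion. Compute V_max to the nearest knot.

ΔP = 1011 − 954 = 57 mb.
57^0.629 ≈ 12.719.
V ≈ 6.2 × 12.719 ≈ 78.9 kt.
Translation term: 1.3 × 0.5 × 7 = 4.55 kt.
Corrected V ≈ 83.45 kt → 83 kt.

83 kt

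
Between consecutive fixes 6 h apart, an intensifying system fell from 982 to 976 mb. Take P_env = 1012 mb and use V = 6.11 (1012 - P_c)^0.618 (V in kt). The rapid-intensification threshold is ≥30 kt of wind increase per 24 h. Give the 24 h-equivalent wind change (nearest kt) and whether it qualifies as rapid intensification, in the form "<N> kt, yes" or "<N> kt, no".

V₁: ΔP = 30, V ≈ 6.11 × 30^0.618 ≈ 49.99 kt.
V₂: ΔP = 36, V ≈ 6.11 × 36^0.618 ≈ 55.95 kt.
ΔV over 6 h = 5.96 kt → 24 h equivalent = 5.96 × 24/6 ≈ 23.84 kt.
24 kt < 30 kt ⇒ not rapid intensification.

24 kt, no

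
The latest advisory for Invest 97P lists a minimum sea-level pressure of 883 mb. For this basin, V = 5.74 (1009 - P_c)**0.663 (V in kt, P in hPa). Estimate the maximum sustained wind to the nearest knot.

ΔP = 1009 − 883 = 126 mb.
126^0.663 ≈ 24.691.
V ≈ 5.74 × 24.691 ≈ 141.7 kt.

142 kt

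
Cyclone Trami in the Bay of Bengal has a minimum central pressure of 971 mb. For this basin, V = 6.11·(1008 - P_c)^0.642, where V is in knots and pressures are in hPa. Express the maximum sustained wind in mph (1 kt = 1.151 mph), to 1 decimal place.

71.4 mph

ΔP = 1008 − 971 = 37 mb.
V ≈ 6.11 × 37^0.642 = 6.11 × 10.157 ≈ 62.062 kt.
62.062 × 1.151 ≈ 71.43 mph → 71.4 mph.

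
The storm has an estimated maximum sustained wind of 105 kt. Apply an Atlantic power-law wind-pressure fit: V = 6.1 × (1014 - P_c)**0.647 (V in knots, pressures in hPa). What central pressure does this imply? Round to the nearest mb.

933 mb

ΔP = (V / 6.1)^(1/0.647) = (105/6.1)^1.546.
105/6.1 = 17.213; 17.213^1.546 ≈ 81.31 mb.
P_c = 1014 − 81.31 = 932.69 ≈ 933 mb.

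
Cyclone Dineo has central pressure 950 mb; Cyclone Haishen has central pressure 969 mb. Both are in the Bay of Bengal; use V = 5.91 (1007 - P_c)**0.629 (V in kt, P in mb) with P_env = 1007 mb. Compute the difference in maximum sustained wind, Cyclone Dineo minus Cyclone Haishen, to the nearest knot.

Cyclone Dineo: ΔP = 57; V ≈ 5.91 × 57^0.629 ≈ 75.17 kt.
Cyclone Haishen: ΔP = 38; V ≈ 5.91 × 38^0.629 ≈ 58.25 kt.
Difference ≈ 75.17 − 58.25 = 16.92 → 17 kt.

17 kt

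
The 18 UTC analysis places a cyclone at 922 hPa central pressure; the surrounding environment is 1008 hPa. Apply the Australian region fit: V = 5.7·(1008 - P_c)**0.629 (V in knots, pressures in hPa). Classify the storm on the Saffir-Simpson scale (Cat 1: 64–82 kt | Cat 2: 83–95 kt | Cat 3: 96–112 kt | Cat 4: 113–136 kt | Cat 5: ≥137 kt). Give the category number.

2

ΔP = 1008 − 922 = 86 hPa.
V ≈ 5.7 × 86^0.629 = 5.7 × 16.47 ≈ 94 kt.
94 kt falls in the Category 2 band.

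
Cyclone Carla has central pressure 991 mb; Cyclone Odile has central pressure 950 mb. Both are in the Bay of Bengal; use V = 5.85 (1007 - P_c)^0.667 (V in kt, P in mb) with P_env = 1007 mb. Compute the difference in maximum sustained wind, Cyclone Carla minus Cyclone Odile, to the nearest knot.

-50 kt

Cyclone Carla: ΔP = 16; V ≈ 5.85 × 16^0.667 ≈ 37.18 kt.
Cyclone Odile: ΔP = 57; V ≈ 5.85 × 57^0.667 ≈ 86.76 kt.
Difference ≈ 37.18 − 86.76 = -49.58 → -50 kt.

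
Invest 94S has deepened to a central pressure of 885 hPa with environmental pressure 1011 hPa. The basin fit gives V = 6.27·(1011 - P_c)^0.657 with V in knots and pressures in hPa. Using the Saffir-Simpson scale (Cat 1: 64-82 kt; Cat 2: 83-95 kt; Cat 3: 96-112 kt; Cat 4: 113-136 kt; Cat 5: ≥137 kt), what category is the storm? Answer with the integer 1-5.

5

ΔP = 1011 − 885 = 126 hPa.
V ≈ 6.27 × 126^0.657 = 6.27 × 23.99 ≈ 150 kt.
150 kt falls in the Category 5 band.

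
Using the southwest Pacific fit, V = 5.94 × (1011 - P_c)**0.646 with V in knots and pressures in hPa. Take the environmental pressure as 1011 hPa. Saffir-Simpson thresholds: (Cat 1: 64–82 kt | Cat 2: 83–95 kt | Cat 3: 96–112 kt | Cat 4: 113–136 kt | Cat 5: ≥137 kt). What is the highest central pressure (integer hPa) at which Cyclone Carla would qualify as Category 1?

Category 1 begins at V = 64 kt.
Required ΔP = (64/5.94)^(1/0.646) = 10.774^1.548 ≈ 39.64 hPa.
P_c ≤ 1011 − 39.64 = 971.36, so the highest integer P_c is 971 hPa.

971 hPa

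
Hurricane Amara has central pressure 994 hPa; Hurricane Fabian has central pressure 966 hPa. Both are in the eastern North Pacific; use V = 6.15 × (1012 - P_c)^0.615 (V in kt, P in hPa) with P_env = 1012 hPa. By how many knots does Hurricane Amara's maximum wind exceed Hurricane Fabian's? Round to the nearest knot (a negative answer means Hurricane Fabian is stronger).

-28 kt

Hurricane Amara: ΔP = 18; V ≈ 6.15 × 18^0.615 ≈ 36.38 kt.
Hurricane Fabian: ΔP = 46; V ≈ 6.15 × 46^0.615 ≈ 64.78 kt.
Difference ≈ 36.38 − 64.78 = -28.40 → -28 kt.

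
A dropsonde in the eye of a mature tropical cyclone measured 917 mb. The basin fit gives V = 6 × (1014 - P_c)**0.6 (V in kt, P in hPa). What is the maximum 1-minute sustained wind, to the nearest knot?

93 kt

ΔP = 1014 − 917 = 97 mb.
97^0.6 ≈ 15.562.
V ≈ 6 × 15.562 ≈ 93.4 kt.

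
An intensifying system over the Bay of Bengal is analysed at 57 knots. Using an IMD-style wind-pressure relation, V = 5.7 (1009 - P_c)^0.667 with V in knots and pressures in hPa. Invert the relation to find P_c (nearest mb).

977 mb

ΔP = (V / 5.7)^(1/0.667) = (57/5.7)^1.499.
57/5.7 = 10.000; 10.000^1.499 ≈ 31.57 mb.
P_c = 1009 − 31.57 = 977.43 ≈ 977 mb.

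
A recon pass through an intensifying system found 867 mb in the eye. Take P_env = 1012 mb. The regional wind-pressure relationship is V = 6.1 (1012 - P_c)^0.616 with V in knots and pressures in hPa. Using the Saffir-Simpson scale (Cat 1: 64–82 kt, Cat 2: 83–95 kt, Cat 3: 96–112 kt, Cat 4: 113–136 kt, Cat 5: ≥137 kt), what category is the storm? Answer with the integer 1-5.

ΔP = 1012 − 867 = 145 mb.
V ≈ 6.1 × 145^0.616 = 6.1 × 21.45 ≈ 131 kt.
131 kt falls in the Category 4 band.

4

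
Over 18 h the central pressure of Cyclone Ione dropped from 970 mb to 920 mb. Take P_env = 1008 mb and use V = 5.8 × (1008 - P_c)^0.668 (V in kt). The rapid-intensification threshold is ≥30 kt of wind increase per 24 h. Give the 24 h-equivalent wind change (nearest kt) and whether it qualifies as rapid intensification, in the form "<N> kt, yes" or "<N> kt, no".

66 kt, yes

V₁: ΔP = 38, V ≈ 5.8 × 38^0.668 ≈ 65.88 kt.
V₂: ΔP = 88, V ≈ 5.8 × 88^0.668 ≈ 115.44 kt.
ΔV over 18 h = 49.56 kt → 24 h equivalent = 49.56 × 24/18 ≈ 66.08 kt.
66 kt ≥ 30 kt ⇒ rapid intensification.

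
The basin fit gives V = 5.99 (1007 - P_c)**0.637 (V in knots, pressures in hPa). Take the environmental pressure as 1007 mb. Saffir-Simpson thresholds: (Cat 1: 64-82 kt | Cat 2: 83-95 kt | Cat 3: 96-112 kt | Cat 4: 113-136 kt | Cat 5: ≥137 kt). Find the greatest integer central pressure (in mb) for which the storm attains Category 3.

Category 3 begins at V = 96 kt.
Required ΔP = (96/5.99)^(1/0.637) = 16.027^1.570 ≈ 77.88 mb.
P_c ≤ 1007 − 77.88 = 929.12, so the highest integer P_c is 929 mb.

929 mb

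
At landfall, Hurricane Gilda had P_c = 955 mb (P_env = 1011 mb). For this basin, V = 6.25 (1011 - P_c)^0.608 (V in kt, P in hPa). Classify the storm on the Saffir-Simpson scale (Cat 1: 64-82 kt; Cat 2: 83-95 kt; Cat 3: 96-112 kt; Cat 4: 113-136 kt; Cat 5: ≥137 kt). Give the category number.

ΔP = 1011 − 955 = 56 mb.
V ≈ 6.25 × 56^0.608 = 6.25 × 11.56 ≈ 72 kt.
72 kt falls in the Category 1 band.

1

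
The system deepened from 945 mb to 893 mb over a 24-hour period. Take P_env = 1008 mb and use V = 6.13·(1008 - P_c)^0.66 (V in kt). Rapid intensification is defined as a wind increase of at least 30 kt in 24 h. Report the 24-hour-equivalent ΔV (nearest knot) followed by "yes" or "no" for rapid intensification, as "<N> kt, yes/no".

46 kt, yes

V₁: ΔP = 63, V ≈ 6.13 × 63^0.66 ≈ 94.41 kt.
V₂: ΔP = 115, V ≈ 6.13 × 115^0.66 ≈ 140.45 kt.
ΔV over 24 h = 46.04 kt → 24 h equivalent = 46.04 × 24/24 ≈ 46.04 kt.
46 kt ≥ 30 kt ⇒ rapid intensification.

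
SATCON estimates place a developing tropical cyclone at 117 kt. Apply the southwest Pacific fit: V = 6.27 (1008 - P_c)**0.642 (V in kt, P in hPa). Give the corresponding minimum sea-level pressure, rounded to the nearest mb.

913 mb

ΔP = (V / 6.27)^(1/0.642) = (117/6.27)^1.558.
117/6.27 = 18.660; 18.660^1.558 ≈ 95.42 mb.
P_c = 1008 − 95.42 = 912.58 ≈ 913 mb.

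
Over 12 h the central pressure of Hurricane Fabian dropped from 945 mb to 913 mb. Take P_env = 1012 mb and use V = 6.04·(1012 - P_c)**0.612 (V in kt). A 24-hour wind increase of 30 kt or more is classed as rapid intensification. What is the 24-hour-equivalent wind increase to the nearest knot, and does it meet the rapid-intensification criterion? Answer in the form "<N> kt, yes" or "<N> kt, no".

43 kt, yes

V₁: ΔP = 67, V ≈ 6.04 × 67^0.612 ≈ 79.18 kt.
V₂: ΔP = 99, V ≈ 6.04 × 99^0.612 ≈ 100.55 kt.
ΔV over 12 h = 21.37 kt → 24 h equivalent = 21.37 × 24/12 ≈ 42.74 kt.
43 kt ≥ 30 kt ⇒ rapid intensification.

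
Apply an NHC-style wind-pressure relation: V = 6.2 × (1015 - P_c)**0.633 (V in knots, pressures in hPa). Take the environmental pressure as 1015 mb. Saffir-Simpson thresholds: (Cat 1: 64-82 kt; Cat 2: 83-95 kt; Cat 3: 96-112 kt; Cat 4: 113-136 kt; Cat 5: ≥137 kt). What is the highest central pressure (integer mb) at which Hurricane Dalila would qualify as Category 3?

Category 3 begins at V = 96 kt.
Required ΔP = (96/6.2)^(1/0.633) = 15.484^1.580 ≈ 75.81 mb.
P_c ≤ 1015 − 75.81 = 939.19, so the highest integer P_c is 939 mb.

939 mb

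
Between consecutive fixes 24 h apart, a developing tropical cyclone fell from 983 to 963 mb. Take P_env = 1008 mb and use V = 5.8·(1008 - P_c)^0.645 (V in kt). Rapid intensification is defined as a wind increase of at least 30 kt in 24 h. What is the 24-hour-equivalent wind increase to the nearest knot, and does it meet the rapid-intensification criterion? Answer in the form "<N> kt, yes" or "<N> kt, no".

V₁: ΔP = 25, V ≈ 5.8 × 25^0.645 ≈ 46.25 kt.
V₂: ΔP = 45, V ≈ 5.8 × 45^0.645 ≈ 67.57 kt.
ΔV over 24 h = 21.32 kt → 24 h equivalent = 21.32 × 24/24 ≈ 21.32 kt.
21 kt < 30 kt ⇒ not rapid intensification.

21 kt, no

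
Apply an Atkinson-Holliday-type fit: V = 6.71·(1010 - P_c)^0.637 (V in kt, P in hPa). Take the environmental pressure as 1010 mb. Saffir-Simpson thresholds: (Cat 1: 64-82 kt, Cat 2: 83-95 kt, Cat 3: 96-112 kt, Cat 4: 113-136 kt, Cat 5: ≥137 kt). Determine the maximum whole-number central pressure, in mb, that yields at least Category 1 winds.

Category 1 begins at V = 64 kt.
Required ΔP = (64/6.71)^(1/0.637) = 9.538^1.570 ≈ 34.48 mb.
P_c ≤ 1010 − 34.48 = 975.52, so the highest integer P_c is 975 mb.

975 mb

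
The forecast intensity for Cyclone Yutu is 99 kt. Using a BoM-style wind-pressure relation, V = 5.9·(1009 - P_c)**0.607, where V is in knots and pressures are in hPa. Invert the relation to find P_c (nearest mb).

905 mb

ΔP = (V / 5.9)^(1/0.607) = (99/5.9)^1.647.
99/5.9 = 16.780; 16.780^1.647 ≈ 104.18 mb.
P_c = 1009 − 104.18 = 904.82 ≈ 905 mb.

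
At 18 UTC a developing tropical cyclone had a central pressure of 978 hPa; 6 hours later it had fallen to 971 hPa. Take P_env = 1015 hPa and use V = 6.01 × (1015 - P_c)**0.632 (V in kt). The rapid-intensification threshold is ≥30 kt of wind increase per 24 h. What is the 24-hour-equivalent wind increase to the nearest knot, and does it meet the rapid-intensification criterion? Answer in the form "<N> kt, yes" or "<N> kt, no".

27 kt, no

V₁: ΔP = 37, V ≈ 6.01 × 37^0.632 ≈ 58.88 kt.
V₂: ΔP = 44, V ≈ 6.01 × 44^0.632 ≈ 65.70 kt.
ΔV over 6 h = 6.82 kt → 24 h equivalent = 6.82 × 24/6 ≈ 27.28 kt.
27 kt < 30 kt ⇒ not rapid intensification.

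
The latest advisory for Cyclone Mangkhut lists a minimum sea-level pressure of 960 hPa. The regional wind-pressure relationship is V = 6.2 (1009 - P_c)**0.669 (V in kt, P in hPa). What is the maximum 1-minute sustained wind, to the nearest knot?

ΔP = 1009 − 960 = 49 hPa.
49^0.669 ≈ 13.513.
V ≈ 6.2 × 13.513 ≈ 83.8 kt.

84 kt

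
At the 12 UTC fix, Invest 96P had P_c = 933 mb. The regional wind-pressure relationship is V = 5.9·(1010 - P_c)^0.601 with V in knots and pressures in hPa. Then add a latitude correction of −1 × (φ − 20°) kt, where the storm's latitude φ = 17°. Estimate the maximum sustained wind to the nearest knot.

ΔP = 1010 − 933 = 77 mb.
77^0.601 ≈ 13.608.
V ≈ 5.9 × 13.608 ≈ 80.3 kt.
Latitude correction: −1 × (17 − 20) = 3 kt.
Corrected V ≈ 83.3 kt → 83 kt.

83 kt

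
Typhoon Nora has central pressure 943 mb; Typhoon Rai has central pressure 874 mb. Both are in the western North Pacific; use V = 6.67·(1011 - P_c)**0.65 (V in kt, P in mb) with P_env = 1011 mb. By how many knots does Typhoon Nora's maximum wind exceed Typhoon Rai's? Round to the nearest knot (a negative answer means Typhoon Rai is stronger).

-60 kt

Typhoon Nora: ΔP = 68; V ≈ 6.67 × 68^0.65 ≈ 103.58 kt.
Typhoon Rai: ΔP = 137; V ≈ 6.67 × 137^0.65 ≈ 163.30 kt.
Difference ≈ 103.58 − 163.30 = -59.72 → -60 kt.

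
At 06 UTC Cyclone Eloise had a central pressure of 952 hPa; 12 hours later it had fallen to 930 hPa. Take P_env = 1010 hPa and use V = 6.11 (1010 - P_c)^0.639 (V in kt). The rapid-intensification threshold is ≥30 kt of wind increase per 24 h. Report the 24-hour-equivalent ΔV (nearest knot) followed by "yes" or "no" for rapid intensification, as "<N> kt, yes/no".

37 kt, yes

V₁: ΔP = 58, V ≈ 6.11 × 58^0.639 ≈ 81.82 kt.
V₂: ΔP = 80, V ≈ 6.11 × 80^0.639 ≈ 100.49 kt.
ΔV over 12 h = 18.67 kt → 24 h equivalent = 18.67 × 24/12 ≈ 37.34 kt.
37 kt ≥ 30 kt ⇒ rapid intensification.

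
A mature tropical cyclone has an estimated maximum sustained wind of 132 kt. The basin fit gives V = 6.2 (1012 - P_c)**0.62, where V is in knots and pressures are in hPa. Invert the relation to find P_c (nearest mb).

873 mb

ΔP = (V / 6.2)^(1/0.62) = (132/6.2)^1.613.
132/6.2 = 21.290; 21.290^1.613 ≈ 138.75 mb.
P_c = 1012 − 138.75 = 873.25 ≈ 873 mb.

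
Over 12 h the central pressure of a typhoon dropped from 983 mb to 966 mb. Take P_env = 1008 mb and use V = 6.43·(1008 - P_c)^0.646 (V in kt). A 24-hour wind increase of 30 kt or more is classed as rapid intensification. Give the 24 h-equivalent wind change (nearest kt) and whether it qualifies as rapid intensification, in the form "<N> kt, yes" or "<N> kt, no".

V₁: ΔP = 25, V ≈ 6.43 × 25^0.646 ≈ 51.44 kt.
V₂: ΔP = 42, V ≈ 6.43 × 42^0.646 ≈ 71.92 kt.
ΔV over 12 h = 20.48 kt → 24 h equivalent = 20.48 × 24/12 ≈ 40.96 kt.
41 kt ≥ 30 kt ⇒ rapid intensification.

41 kt, yes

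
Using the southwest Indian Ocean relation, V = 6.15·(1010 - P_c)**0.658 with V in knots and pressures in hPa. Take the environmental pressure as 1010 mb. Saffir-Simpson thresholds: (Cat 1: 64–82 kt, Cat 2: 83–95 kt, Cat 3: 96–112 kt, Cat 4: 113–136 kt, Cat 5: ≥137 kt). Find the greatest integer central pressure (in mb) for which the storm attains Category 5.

Category 5 begins at V = 137 kt.
Required ΔP = (137/6.15)^(1/0.658) = 22.276^1.520 ≈ 111.79 mb.
P_c ≤ 1010 − 111.79 = 898.21, so the highest integer P_c is 898 mb.

898 mb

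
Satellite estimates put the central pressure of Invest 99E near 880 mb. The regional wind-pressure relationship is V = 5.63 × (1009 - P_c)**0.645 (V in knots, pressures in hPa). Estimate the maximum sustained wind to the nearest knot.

129 kt

ΔP = 1009 − 880 = 129 mb.
129^0.645 ≈ 22.979.
V ≈ 5.63 × 22.979 ≈ 129.4 kt.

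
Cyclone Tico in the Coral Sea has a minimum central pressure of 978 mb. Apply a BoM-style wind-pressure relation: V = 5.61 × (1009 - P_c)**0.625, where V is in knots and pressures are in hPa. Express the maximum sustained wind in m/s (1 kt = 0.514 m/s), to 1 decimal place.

ΔP = 1009 − 978 = 31 mb.
V ≈ 5.61 × 31^0.625 = 5.61 × 8.553 ≈ 47.980 kt.
47.980 × 0.514 ≈ 24.66 m/s → 24.7 m/s.

24.7 m/s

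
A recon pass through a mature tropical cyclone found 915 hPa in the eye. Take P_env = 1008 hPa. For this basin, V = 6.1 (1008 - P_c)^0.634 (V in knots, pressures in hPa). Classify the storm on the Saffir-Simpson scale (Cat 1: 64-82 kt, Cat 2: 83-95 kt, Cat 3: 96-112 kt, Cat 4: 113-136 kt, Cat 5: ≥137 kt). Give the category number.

ΔP = 1008 − 915 = 93 hPa.
V ≈ 6.1 × 93^0.634 = 6.1 × 17.70 ≈ 108 kt.
108 kt falls in the Category 3 band.

3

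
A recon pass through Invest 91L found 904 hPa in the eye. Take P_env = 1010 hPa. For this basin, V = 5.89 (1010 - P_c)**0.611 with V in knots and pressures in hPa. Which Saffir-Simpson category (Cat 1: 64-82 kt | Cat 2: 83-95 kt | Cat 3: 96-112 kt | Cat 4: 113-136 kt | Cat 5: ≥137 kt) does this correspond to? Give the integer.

ΔP = 1010 − 904 = 106 hPa.
V ≈ 5.89 × 106^0.611 = 5.89 × 17.28 ≈ 102 kt.
102 kt falls in the Category 3 band.

3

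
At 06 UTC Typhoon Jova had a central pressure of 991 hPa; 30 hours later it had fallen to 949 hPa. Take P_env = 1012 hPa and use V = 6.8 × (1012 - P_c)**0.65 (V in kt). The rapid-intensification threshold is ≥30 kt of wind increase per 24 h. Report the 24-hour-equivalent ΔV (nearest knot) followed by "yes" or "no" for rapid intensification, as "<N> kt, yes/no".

41 kt, yes

V₁: ΔP = 21, V ≈ 6.8 × 21^0.65 ≈ 49.20 kt.
V₂: ΔP = 63, V ≈ 6.8 × 63^0.65 ≈ 100.48 kt.
ΔV over 30 h = 51.28 kt → 24 h equivalent = 51.28 × 24/30 ≈ 41.02 kt.
41 kt ≥ 30 kt ⇒ rapid intensification.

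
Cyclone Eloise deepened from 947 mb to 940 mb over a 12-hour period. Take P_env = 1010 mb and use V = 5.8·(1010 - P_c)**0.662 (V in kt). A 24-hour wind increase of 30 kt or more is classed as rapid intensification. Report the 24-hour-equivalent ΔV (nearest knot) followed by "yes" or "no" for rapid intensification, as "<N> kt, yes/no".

V₁: ΔP = 63, V ≈ 5.8 × 63^0.662 ≈ 90.07 kt.
V₂: ΔP = 70, V ≈ 5.8 × 70^0.662 ≈ 96.58 kt.
ΔV over 12 h = 6.51 kt → 24 h equivalent = 6.51 × 24/12 ≈ 13.02 kt.
13 kt < 30 kt ⇒ not rapid intensification.

13 kt, no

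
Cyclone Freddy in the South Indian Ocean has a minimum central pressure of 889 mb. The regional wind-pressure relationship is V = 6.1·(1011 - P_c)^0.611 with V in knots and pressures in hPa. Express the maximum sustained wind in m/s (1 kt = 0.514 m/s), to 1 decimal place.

ΔP = 1011 − 889 = 122 mb.
V ≈ 6.1 × 122^0.611 = 6.1 × 18.826 ≈ 114.841 kt.
114.841 × 0.514 ≈ 59.03 m/s → 59.0 m/s.

59.0 m/s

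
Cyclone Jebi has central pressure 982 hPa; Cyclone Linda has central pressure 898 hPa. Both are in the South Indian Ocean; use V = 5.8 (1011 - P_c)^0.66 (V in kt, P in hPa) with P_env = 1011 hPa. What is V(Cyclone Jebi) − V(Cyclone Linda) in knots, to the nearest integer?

-78 kt

Cyclone Jebi: ΔP = 29; V ≈ 5.8 × 29^0.66 ≈ 53.53 kt.
Cyclone Linda: ΔP = 113; V ≈ 5.8 × 113^0.66 ≈ 131.36 kt.
Difference ≈ 53.53 − 131.36 = -77.83 → -78 kt.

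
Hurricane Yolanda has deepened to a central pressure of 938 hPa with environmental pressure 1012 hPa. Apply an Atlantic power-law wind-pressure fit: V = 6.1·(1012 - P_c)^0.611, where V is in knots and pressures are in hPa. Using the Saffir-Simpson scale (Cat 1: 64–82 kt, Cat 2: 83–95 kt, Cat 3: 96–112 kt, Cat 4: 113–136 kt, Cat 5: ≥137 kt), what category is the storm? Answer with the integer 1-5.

2

ΔP = 1012 − 938 = 74 hPa.
V ≈ 6.1 × 74^0.611 = 6.1 × 13.87 ≈ 85 kt.
85 kt falls in the Category 2 band.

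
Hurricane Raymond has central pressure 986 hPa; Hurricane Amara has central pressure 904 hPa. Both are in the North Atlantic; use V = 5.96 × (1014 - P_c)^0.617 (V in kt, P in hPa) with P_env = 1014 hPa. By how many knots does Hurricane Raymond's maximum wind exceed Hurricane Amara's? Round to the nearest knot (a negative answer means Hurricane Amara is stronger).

-62 kt

Hurricane Raymond: ΔP = 28; V ≈ 5.96 × 28^0.617 ≈ 46.57 kt.
Hurricane Amara: ΔP = 110; V ≈ 5.96 × 110^0.617 ≈ 108.34 kt.
Difference ≈ 46.57 − 108.34 = -61.77 → -62 kt.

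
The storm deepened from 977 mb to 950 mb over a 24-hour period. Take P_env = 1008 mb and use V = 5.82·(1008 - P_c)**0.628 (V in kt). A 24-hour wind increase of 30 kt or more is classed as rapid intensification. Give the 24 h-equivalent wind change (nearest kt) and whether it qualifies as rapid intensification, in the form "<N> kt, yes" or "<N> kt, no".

24 kt, no

V₁: ΔP = 31, V ≈ 5.82 × 31^0.628 ≈ 50.29 kt.
V₂: ΔP = 58, V ≈ 5.82 × 58^0.628 ≈ 74.53 kt.
ΔV over 24 h = 24.24 kt → 24 h equivalent = 24.24 × 24/24 ≈ 24.24 kt.
24 kt < 30 kt ⇒ not rapid intensification.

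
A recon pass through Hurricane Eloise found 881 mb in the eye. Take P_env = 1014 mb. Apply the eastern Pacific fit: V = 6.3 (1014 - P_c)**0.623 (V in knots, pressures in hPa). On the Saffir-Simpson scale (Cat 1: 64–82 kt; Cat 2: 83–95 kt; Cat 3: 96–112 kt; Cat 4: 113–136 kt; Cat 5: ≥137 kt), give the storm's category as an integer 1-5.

ΔP = 1014 − 881 = 133 mb.
V ≈ 6.3 × 133^0.623 = 6.3 × 21.05 ≈ 133 kt.
133 kt falls in the Category 4 band.

4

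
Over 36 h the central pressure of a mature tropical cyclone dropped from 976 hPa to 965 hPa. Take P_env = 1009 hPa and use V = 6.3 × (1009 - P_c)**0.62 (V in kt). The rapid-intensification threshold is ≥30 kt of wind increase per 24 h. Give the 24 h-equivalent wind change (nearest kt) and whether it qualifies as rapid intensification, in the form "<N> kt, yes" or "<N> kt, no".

7 kt, no

V₁: ΔP = 33, V ≈ 6.3 × 33^0.62 ≈ 55.06 kt.
V₂: ΔP = 44, V ≈ 6.3 × 44^0.62 ≈ 65.81 kt.
ΔV over 36 h = 10.75 kt → 24 h equivalent = 10.75 × 24/36 ≈ 7.17 kt.
7 kt < 30 kt ⇒ not rapid intensification.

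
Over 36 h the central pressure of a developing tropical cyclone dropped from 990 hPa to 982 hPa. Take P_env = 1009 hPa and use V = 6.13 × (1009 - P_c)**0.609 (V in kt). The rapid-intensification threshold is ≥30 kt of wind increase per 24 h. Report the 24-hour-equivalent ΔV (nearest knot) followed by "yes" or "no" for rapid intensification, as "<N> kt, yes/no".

6 kt, no

V₁: ΔP = 19, V ≈ 6.13 × 19^0.609 ≈ 36.83 kt.
V₂: ΔP = 27, V ≈ 6.13 × 27^0.609 ≈ 45.62 kt.
ΔV over 36 h = 8.79 kt → 24 h equivalent = 8.79 × 24/36 ≈ 5.86 kt.
6 kt < 30 kt ⇒ not rapid intensification.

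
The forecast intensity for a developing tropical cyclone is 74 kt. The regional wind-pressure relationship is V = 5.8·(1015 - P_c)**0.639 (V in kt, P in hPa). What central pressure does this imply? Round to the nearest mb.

ΔP = (V / 5.8)^(1/0.639) = (74/5.8)^1.565.
74/5.8 = 12.759; 12.759^1.565 ≈ 53.77 mb.
P_c = 1015 − 53.77 = 961.23 ≈ 961 mb.

961 mb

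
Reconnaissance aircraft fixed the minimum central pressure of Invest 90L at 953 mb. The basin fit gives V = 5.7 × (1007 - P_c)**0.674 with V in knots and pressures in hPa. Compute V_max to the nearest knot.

84 kt

ΔP = 1007 − 953 = 54 mb.
54^0.674 ≈ 14.711.
V ≈ 5.7 × 14.711 ≈ 83.9 kt.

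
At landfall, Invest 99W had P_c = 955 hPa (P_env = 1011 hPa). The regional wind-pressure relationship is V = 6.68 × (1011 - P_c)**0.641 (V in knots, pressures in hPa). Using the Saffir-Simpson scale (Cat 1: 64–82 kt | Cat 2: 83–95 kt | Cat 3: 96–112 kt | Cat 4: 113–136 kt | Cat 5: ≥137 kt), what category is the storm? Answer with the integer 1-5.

2

ΔP = 1011 − 955 = 56 hPa.
V ≈ 6.68 × 56^0.641 = 6.68 × 13.20 ≈ 88 kt.
88 kt falls in the Category 2 band.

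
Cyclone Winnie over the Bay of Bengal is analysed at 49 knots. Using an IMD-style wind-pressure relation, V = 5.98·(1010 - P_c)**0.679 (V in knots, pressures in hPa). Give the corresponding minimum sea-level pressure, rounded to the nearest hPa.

ΔP = (V / 5.98)^(1/0.679) = (49/5.98)^1.473.
49/5.98 = 8.194; 8.194^1.473 ≈ 22.15 hPa.
P_c = 1010 − 22.15 = 987.85 ≈ 988 hPa.

988 hPa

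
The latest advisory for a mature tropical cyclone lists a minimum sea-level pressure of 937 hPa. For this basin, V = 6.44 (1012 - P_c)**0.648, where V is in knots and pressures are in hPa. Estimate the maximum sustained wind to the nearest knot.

ΔP = 1012 − 937 = 75 hPa.
75^0.648 ≈ 16.407.
V ≈ 6.44 × 16.407 ≈ 105.7 kt.

106 kt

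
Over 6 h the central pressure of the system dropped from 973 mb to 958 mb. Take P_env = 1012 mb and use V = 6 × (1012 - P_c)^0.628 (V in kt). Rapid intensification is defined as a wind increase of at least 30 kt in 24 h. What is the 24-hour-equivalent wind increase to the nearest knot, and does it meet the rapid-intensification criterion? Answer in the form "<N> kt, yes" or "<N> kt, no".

54 kt, yes

V₁: ΔP = 39, V ≈ 6 × 39^0.628 ≈ 59.89 kt.
V₂: ΔP = 54, V ≈ 6 × 54^0.628 ≈ 73.47 kt.
ΔV over 6 h = 13.58 kt → 24 h equivalent = 13.58 × 24/6 ≈ 54.32 kt.
54 kt ≥ 30 kt ⇒ rapid intensification.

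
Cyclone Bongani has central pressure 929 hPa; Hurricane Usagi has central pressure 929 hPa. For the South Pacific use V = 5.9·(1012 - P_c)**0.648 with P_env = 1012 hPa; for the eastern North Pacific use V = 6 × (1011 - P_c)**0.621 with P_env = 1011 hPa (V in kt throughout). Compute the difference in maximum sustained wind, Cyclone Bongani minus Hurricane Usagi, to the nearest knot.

Cyclone Bongani: ΔP = 83; V ≈ 5.9 × 83^0.648 ≈ 103.37 kt.
Hurricane Usagi: ΔP = 82; V ≈ 6 × 82^0.621 ≈ 92.60 kt.
Difference ≈ 103.37 − 92.60 = 10.77 → 11 kt.

11 kt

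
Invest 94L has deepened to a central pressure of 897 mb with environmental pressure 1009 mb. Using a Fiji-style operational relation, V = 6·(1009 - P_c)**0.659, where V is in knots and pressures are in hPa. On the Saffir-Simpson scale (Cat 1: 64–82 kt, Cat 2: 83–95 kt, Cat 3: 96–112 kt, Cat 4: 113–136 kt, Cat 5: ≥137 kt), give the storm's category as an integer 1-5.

4

ΔP = 1009 − 897 = 112 mb.
V ≈ 6 × 112^0.659 = 6 × 22.41 ≈ 134 kt.
134 kt falls in the Category 4 band.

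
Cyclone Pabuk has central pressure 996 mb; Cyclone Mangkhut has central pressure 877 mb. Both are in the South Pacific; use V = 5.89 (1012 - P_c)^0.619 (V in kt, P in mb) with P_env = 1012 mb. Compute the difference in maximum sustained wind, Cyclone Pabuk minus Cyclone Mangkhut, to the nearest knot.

-90 kt

Cyclone Pabuk: ΔP = 16; V ≈ 5.89 × 16^0.619 ≈ 32.77 kt.
Cyclone Mangkhut: ΔP = 135; V ≈ 5.89 × 135^0.619 ≈ 122.69 kt.
Difference ≈ 32.77 − 122.69 = -89.92 → -90 kt.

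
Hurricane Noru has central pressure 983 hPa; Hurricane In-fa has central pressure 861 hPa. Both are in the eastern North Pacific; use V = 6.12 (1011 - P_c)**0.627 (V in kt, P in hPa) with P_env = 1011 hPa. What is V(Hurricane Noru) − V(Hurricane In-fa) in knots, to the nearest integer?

Hurricane Noru: ΔP = 28; V ≈ 6.12 × 28^0.627 ≈ 49.44 kt.
Hurricane In-fa: ΔP = 150; V ≈ 6.12 × 150^0.627 ≈ 141.63 kt.
Difference ≈ 49.44 − 141.63 = -92.19 → -92 kt.

-92 kt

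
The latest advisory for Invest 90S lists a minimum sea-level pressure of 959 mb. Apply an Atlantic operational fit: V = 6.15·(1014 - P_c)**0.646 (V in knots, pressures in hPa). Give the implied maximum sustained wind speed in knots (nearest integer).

ΔP = 1014 − 959 = 55 mb.
55^0.646 ≈ 13.313.
V ≈ 6.15 × 13.313 ≈ 81.9 kt.

82 kt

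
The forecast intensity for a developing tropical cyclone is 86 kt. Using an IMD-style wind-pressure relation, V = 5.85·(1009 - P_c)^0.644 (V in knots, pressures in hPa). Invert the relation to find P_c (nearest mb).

944 mb

ΔP = (V / 5.85)^(1/0.644) = (86/5.85)^1.553.
86/5.85 = 14.701; 14.701^1.553 ≈ 64.96 mb.
P_c = 1009 − 64.96 = 944.04 ≈ 944 mb.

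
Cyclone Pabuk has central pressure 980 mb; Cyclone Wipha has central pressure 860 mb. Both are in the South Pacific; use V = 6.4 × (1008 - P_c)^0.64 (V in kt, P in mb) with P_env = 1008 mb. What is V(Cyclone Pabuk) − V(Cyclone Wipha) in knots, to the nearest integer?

Cyclone Pabuk: ΔP = 28; V ≈ 6.4 × 28^0.64 ≈ 54.00 kt.
Cyclone Wipha: ΔP = 148; V ≈ 6.4 × 148^0.64 ≈ 156.73 kt.
Difference ≈ 54.00 − 156.73 = -102.73 → -103 kt.

-103 kt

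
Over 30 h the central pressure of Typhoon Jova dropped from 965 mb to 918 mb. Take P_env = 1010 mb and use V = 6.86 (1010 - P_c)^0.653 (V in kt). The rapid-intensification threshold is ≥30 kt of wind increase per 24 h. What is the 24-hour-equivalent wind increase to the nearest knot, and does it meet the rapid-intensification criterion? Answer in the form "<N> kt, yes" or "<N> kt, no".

V₁: ΔP = 45, V ≈ 6.86 × 45^0.653 ≈ 82.39 kt.
V₂: ΔP = 92, V ≈ 6.86 × 92^0.653 ≈ 131.42 kt.
ΔV over 30 h = 49.03 kt → 24 h equivalent = 49.03 × 24/30 ≈ 39.22 kt.
39 kt ≥ 30 kt ⇒ rapid intensification.

39 kt, yes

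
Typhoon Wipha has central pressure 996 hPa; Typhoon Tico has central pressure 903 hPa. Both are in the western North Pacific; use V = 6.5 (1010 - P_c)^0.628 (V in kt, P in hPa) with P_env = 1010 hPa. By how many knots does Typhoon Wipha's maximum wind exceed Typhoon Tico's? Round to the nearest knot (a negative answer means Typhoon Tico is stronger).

-88 kt

Typhoon Wipha: ΔP = 14; V ≈ 6.5 × 14^0.628 ≈ 34.09 kt.
Typhoon Tico: ΔP = 107; V ≈ 6.5 × 107^0.628 ≈ 122.28 kt.
Difference ≈ 34.09 − 122.28 = -88.19 → -88 kt.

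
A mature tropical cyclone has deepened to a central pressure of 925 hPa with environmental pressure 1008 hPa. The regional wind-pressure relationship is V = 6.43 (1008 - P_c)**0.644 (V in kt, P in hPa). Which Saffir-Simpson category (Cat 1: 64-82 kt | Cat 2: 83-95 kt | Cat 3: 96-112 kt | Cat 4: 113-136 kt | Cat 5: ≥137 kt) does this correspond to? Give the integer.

ΔP = 1008 − 925 = 83 hPa.
V ≈ 6.43 × 83^0.644 = 6.43 × 17.21 ≈ 111 kt.
111 kt falls in the Category 3 band.

3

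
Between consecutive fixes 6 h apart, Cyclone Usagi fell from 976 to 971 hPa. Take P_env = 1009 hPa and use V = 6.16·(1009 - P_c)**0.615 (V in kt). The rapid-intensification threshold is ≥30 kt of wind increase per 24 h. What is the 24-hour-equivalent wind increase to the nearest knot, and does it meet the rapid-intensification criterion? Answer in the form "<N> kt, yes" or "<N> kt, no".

V₁: ΔP = 33, V ≈ 6.16 × 33^0.615 ≈ 52.90 kt.
V₂: ΔP = 38, V ≈ 6.16 × 38^0.615 ≈ 57.70 kt.
ΔV over 6 h = 4.80 kt → 24 h equivalent = 4.80 × 24/6 ≈ 19.20 kt.
19 kt < 30 kt ⇒ not rapid intensification.

19 kt, no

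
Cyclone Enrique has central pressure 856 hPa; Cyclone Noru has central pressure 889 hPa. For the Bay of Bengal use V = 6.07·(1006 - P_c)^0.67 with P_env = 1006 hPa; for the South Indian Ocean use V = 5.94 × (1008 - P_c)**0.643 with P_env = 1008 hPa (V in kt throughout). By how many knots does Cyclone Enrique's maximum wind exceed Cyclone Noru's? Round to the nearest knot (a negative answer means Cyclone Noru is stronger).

46 kt

Cyclone Enrique: ΔP = 150; V ≈ 6.07 × 150^0.67 ≈ 174.25 kt.
Cyclone Noru: ΔP = 119; V ≈ 5.94 × 119^0.643 ≈ 128.34 kt.
Difference ≈ 174.25 − 128.34 = 45.91 → 46 kt.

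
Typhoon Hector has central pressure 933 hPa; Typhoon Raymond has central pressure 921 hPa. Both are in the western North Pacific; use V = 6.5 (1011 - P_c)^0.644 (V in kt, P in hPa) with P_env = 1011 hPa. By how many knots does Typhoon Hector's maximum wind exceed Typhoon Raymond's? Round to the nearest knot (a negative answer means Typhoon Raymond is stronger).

-10 kt

Typhoon Hector: ΔP = 78; V ≈ 6.5 × 78^0.644 ≈ 107.50 kt.
Typhoon Raymond: ΔP = 90; V ≈ 6.5 × 90^0.644 ≈ 117.88 kt.
Difference ≈ 107.50 − 117.88 = -10.38 → -10 kt.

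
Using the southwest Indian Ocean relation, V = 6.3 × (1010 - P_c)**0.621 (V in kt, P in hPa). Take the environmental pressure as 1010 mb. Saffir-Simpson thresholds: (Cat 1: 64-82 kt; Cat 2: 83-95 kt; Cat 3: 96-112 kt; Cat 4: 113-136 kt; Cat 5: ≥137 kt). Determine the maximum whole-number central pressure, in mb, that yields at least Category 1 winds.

968 mb

Category 1 begins at V = 64 kt.
Required ΔP = (64/6.3)^(1/0.621) = 10.159^1.610 ≈ 41.81 mb.
P_c ≤ 1010 − 41.81 = 968.19, so the highest integer P_c is 968 mb.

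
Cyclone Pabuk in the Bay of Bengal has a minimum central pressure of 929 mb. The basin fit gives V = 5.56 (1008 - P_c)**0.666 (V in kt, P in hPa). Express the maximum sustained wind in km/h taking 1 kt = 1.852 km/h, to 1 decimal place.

189.0 km/h

ΔP = 1008 − 929 = 79 mb.
V ≈ 5.56 × 79^0.666 = 5.56 × 18.358 ≈ 102.069 kt.
102.069 × 1.852 ≈ 189.03 km/h → 189.0 km/h.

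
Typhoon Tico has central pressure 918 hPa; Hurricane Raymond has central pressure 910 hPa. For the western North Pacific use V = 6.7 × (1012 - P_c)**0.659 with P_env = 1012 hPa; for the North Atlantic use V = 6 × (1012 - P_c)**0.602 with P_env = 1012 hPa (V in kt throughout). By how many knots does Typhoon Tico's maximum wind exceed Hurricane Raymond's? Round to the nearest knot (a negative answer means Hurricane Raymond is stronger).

Typhoon Tico: ΔP = 94; V ≈ 6.7 × 94^0.659 ≈ 133.77 kt.
Hurricane Raymond: ΔP = 102; V ≈ 6 × 102^0.602 ≈ 97.12 kt.
Difference ≈ 133.77 − 97.12 = 36.65 → 37 kt.

37 kt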